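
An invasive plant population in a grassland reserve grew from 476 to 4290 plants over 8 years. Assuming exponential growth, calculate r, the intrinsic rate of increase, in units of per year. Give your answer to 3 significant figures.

From N(t) = N₀·e^(rt): e^(r·8) = 4290/476 = 9.0126.
r·8 = ln(9.0126) = 2.1986, so r = 2.1986/8 = 0.27483.

0.275 per year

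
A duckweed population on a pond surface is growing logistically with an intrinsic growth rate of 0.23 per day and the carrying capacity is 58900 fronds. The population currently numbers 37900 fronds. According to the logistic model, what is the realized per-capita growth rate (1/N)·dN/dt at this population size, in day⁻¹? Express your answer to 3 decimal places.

(1/N)·dN/dt = r(1 − N/K) = 0.23 × (1 − 37900/58900).
= 0.23 × 0.35654 = 0.082003.

0.082 per day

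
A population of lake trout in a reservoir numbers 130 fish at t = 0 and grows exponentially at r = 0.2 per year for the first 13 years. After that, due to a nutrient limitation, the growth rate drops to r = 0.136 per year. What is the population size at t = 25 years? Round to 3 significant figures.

8950 fish

Phase 1: N(13) = 130·e^(0.2×13) = 130·e^2.6 = 1750.29.
Phase 2 runs for 25 − 13 = 12 years at r = 0.136.
N(25) = 1750.29·e^(0.136×12) = 1750.29·e^1.632 = 8951.12.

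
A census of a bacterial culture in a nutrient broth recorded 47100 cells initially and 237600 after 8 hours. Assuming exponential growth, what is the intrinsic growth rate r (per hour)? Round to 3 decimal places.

From N(t) = N₀·e^(rt): e^(r·8) = 237600/47100 = 5.0446.
r·8 = ln(5.0446) = 1.6183, so r = 1.6183/8 = 0.20229.

0.202 per hour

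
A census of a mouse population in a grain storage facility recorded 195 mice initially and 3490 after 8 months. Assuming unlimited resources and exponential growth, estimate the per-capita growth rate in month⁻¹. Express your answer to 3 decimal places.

From N(t) = N₀·e^(rt): e^(r·8) = 3490/195 = 17.897.
r·8 = ln(17.897) = 2.8847, so r = 2.8847/8 = 0.36058.

0.361 per month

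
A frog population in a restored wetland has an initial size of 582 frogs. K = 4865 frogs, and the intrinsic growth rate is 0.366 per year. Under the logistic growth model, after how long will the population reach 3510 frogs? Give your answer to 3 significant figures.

A = (K − N₀)/N₀ = (4865 − 582)/582 = 7.3591.
Solve 4865/(1 + 7.3591·e^(−0.366t)) = 3510: 1 + 7.3591·e^(−0.366t) = 1.386, so e^(−0.366t) = 0.0524574.
−0.366·t = ln(0.0524574) = -2.9478, so t = 2.9478/0.366 = 8.054.

8.05 years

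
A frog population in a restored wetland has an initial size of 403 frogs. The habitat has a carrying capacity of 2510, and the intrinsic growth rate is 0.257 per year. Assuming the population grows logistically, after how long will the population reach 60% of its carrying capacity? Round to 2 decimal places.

A = (K − N₀)/N₀ = (2510 − 403)/403 = 5.2283.
Solve 2510/(1 + 5.2283·e^(−0.257t)) = 1506: 1 + 5.2283·e^(−0.257t) = 1.6667, so e^(−0.257t) = 0.127511.
−0.257·t = ln(0.127511) = -2.0595, so t = 2.0595/0.257 = 8.0138.

8.01 years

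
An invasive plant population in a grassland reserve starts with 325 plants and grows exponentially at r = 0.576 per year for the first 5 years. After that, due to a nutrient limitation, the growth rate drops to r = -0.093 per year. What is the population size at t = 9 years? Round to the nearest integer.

Phase 1: N(5) = 325·e^(0.576×5) = 325·e^2.88 = 5789.64.
Phase 2 runs for 9 − 5 = 4 years at r = -0.093.
N(9) = 5789.64·e^(-0.093×4) = 5789.64·e^-0.372 = 3991.11.

3991 plants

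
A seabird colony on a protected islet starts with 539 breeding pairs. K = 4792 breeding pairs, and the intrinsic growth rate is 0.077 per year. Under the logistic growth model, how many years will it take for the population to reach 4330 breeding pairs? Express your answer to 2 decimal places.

A = (K − N₀)/N₀ = (4792 − 539)/539 = 7.8905.
Solve 4792/(1 + 7.8905·e^(−0.077t)) = 4330: 1 + 7.8905·e^(−0.077t) = 1.1067, so e^(−0.077t) = 0.0135222.
−0.077·t = ln(0.0135222) = -4.3034, so t = 4.3034/0.077 = 55.889.

55.89 years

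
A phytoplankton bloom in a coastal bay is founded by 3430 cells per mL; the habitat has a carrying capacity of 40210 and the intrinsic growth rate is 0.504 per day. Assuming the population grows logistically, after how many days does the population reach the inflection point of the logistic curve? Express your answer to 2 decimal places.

4.71 days

Logistic growth is fastest at N = K/2 = 20105.
A = (K − N₀)/N₀ = 10.723. Set K/(1 + A·e^(−rt)) = K/2 → A·e^(−rt) = 1.
e^(−0.504t) = 1/10.723 = 0.0932572, so t = ln(10.723)/0.504 = 2.3724/0.504 = 4.7071.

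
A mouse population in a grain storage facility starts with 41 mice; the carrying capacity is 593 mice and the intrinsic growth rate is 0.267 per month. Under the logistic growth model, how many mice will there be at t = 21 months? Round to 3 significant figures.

565 mice

A = (K − N₀)/N₀ = (593 − 41)/41 = 13.463.
N(t) = K/(1 + A·e^(−rt)) = 593/(1 + 13.463×e^(−0.267×21)).
e^(−5.607) = 0.0036721; denominator = 1 + 13.463×0.0036721 = 1.0494.
N = 593/1.0494 = 565.064.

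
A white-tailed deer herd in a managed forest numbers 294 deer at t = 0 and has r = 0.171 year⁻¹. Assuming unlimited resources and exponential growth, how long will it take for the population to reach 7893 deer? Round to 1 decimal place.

Set N₀·e^(rt) = 7893: e^(0.171·t) = 7893/294 = 26.847.
0.171·t = ln(26.847) = 3.2902, so t = 3.2902/0.171 = 19.241.

19.2 years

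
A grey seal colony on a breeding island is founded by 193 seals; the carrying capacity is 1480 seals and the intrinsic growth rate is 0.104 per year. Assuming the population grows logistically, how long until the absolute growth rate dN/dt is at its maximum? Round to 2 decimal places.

18.24 years

Logistic growth is fastest at N = K/2 = 740.
A = (K − N₀)/N₀ = 6.6684. Set K/(1 + A·e^(−rt)) = K/2 → A·e^(−rt) = 1.
e^(−0.104t) = 1/6.6684 = 0.149961, so t = ln(6.6684)/0.104 = 1.8974/0.104 = 18.244.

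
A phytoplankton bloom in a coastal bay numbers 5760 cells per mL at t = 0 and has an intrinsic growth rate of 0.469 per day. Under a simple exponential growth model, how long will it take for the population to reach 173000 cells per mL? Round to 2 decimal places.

7.25 days

Set N₀·e^(rt) = 173000: e^(0.469·t) = 173000/5760 = 30.035.
0.469·t = ln(30.035) = 3.4024, so t = 3.4024/0.469 = 7.2545.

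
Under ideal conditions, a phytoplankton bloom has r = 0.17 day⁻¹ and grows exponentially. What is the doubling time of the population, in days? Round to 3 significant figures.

4.08 days

Doubling time t_d = ln(2)/r = 0.6931/0.17 = 4.0773.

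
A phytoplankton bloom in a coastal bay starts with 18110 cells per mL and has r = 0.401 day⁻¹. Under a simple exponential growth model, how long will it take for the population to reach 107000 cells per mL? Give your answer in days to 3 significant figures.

4.43 days

Set N₀·e^(rt) = 107000: e^(0.401·t) = 107000/18110 = 5.9083.
0.401·t = ln(5.9083) = 1.7764, so t = 1.7764/0.401 = 4.4298.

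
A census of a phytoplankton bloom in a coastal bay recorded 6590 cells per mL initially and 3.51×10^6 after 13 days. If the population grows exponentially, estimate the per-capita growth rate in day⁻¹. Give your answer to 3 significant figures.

From N(t) = N₀·e^(rt): e^(r·13) = 3.51×10^6/6590 = 532.63.
r·13 = ln(532.63) = 6.2778, so r = 6.2778/13 = 0.48291.

0.483 per day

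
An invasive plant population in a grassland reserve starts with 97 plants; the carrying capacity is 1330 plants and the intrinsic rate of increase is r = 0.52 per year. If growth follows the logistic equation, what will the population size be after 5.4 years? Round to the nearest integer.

A = (K − N₀)/N₀ = (1330 − 97)/97 = 12.711.
N(t) = K/(1 + A·e^(−rt)) = 1330/(1 + 12.711×e^(−0.52×5.4)).
e^(−2.808) = 0.060326; denominator = 1 + 12.711×0.060326 = 1.7668.
N = 1330/1.7668 = 752.766.

753 plants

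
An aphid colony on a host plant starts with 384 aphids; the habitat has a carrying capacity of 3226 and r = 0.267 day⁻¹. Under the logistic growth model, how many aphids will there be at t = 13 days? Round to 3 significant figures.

2620 aphids

A = (K − N₀)/N₀ = (3226 − 384)/384 = 7.401.
N(t) = K/(1 + A·e^(−rt)) = 3226/(1 + 7.401×e^(−0.267×13)).
e^(−3.471) = 0.031086; denominator = 1 + 7.401×0.031086 = 1.2301.
N = 3226/1.2301 = 2622.62.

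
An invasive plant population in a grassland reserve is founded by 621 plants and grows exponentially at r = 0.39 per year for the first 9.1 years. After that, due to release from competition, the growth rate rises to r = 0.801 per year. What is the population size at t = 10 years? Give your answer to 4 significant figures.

Phase 1: N(9.1) = 621·e^(0.39×9.1) = 621·e^3.549 = 21597.5.
Phase 2 runs for 10 − 9.1 = 0.9 years at r = 0.801.
N(10) = 21597.5·e^(0.801×0.9) = 21597.5·e^0.7209 = 44410.5.

44410 plants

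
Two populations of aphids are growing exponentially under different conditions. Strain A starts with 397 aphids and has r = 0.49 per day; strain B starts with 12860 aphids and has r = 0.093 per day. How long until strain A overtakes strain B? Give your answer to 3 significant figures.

8.76 days

Set 397·e^(0.49t) = 12860·e^(0.093t).
e^((0.49 − 0.093)t) = 12860/397 → e^(0.397·t) = 32.393.
0.397·t = ln(32.393) = 3.4779, so t = 3.4779/0.397 = 8.7606.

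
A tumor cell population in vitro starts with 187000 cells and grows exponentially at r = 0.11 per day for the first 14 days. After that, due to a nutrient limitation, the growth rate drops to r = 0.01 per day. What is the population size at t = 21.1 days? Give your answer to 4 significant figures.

Phase 1: N(14) = 187000·e^(0.11×14) = 187000·e^1.54 = 872278.
Phase 2 runs for 21.1 − 14 = 7.1 days at r = 0.01.
N(21.1) = 872278·e^(0.01×7.1) = 872278·e^0.071 = 936462.

936500 cells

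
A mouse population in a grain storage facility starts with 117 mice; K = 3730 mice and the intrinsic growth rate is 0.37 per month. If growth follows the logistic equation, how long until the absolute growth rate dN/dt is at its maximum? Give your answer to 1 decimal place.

9.3 months

Logistic growth is fastest at N = K/2 = 1865.
A = (K − N₀)/N₀ = 30.88. Set K/(1 + A·e^(−rt)) = K/2 → A·e^(−rt) = 1.
e^(−0.37t) = 1/30.88 = 0.0323831, so t = ln(30.88)/0.37 = 3.4301/0.37 = 9.2706.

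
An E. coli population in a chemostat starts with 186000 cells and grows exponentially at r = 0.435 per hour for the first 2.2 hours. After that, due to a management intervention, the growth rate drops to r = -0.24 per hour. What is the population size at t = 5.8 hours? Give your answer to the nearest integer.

204128 cells

Phase 1: N(2.2) = 186000·e^(0.435×2.2) = 186000·e^0.957 = 484320.
Phase 2 runs for 5.8 − 2.2 = 3.6 hours at r = -0.24.
N(5.8) = 484320·e^(-0.24×3.6) = 484320·e^-0.864 = 204128.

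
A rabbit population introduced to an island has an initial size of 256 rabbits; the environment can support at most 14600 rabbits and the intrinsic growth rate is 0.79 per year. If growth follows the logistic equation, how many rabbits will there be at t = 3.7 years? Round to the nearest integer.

A = (K − N₀)/N₀ = (14600 − 256)/256 = 56.031.
N(t) = K/(1 + A·e^(−rt)) = 14600/(1 + 56.031×e^(−0.79×3.7)).
e^(−2.923) = 0.053772; denominator = 1 + 56.031×0.053772 = 4.0129.
N = 14600/4.0129 = 3638.25.

3638 rabbits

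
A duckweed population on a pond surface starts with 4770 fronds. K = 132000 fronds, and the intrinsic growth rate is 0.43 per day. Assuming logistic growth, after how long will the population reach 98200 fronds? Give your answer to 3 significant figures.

10.1 days

A = (K − N₀)/N₀ = (132000 − 4770)/4770 = 26.673.
Solve 132000/(1 + 26.673·e^(−0.43t)) = 98200: 1 + 26.673·e^(−0.43t) = 1.3442, so e^(−0.43t) = 0.0129043.
−0.43·t = ln(0.0129043) = -4.3502, so t = 4.3502/0.43 = 10.117.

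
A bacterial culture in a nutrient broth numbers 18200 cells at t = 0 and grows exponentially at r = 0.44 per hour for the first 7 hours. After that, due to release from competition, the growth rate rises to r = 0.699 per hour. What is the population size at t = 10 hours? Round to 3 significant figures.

Phase 1: N(7) = 18200·e^(0.44×7) = 18200·e^3.08 = 396003.
Phase 2 runs for 10 − 7 = 3 hours at r = 0.699.
N(10) = 396003·e^(0.699×3) = 396003·e^2.097 = 3.22414×10^6.

3220000 cells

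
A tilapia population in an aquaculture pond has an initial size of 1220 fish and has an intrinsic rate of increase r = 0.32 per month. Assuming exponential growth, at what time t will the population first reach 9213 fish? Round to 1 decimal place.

Set N₀·e^(rt) = 9213: e^(0.32·t) = 9213/1220 = 7.5516.
0.32·t = ln(7.5516) = 2.0218, so t = 2.0218/0.32 = 6.318.

6.3 months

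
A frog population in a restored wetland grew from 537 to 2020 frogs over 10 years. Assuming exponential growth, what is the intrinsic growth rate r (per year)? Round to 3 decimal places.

0.132 per year

From N(t) = N₀·e^(rt): e^(r·10) = 2020/537 = 3.7616.
r·10 = ln(3.7616) = 1.3249, so r = 1.3249/10 = 0.13249.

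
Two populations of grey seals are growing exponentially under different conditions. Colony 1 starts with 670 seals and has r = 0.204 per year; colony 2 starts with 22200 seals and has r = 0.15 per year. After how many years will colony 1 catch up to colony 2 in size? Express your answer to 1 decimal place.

Set 670·e^(0.204t) = 22200·e^(0.15t).
e^((0.204 − 0.15)t) = 22200/670 → e^(0.054·t) = 33.134.
0.054·t = ln(33.134) = 3.5006, so t = 3.5006/0.054 = 64.825.

64.8 years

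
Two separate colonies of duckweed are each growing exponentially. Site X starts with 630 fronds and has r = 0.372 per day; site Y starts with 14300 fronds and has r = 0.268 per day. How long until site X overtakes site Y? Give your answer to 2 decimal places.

Set 630·e^(0.372t) = 14300·e^(0.268t).
e^((0.372 − 0.268)t) = 14300/630 → e^(0.104·t) = 22.698.
0.104·t = ln(22.698) = 3.1223, so t = 3.1223/0.104 = 30.022.

30.02 days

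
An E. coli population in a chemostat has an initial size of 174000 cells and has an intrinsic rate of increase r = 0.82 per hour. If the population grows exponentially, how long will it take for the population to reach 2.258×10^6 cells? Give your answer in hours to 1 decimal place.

Set N₀·e^(rt) = 2.258×10^6: e^(0.82·t) = 2.258×10^6/174000 = 12.977.
0.82·t = ln(12.977) = 2.5632, so t = 2.5632/0.82 = 3.1258.

3.1 hours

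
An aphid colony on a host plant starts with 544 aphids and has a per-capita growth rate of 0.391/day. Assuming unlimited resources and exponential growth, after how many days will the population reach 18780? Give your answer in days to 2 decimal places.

Set N₀·e^(rt) = 18780: e^(0.391·t) = 18780/544 = 34.522.
0.391·t = ln(34.522) = 3.5416, so t = 3.5416/0.391 = 9.0578.

9.06 days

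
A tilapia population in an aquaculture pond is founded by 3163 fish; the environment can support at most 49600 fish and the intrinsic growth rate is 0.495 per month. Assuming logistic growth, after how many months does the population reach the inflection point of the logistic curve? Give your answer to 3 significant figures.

Logistic growth is fastest at N = K/2 = 24800.
A = (K − N₀)/N₀ = 14.681. Set K/(1 + A·e^(−rt)) = K/2 → A·e^(−rt) = 1.
e^(−0.495t) = 1/14.681 = 0.0681138, so t = ln(14.681)/0.495 = 2.6866/0.495 = 5.4274.

5.43 months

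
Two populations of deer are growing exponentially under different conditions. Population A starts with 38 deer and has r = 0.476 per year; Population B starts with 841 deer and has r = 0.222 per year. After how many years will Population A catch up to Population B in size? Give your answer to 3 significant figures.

12.2 years

Set 38·e^(0.476t) = 841·e^(0.222t).
e^((0.476 − 0.222)t) = 841/38 → e^(0.254·t) = 22.132.
0.254·t = ln(22.132) = 3.097, so t = 3.097/0.254 = 12.193.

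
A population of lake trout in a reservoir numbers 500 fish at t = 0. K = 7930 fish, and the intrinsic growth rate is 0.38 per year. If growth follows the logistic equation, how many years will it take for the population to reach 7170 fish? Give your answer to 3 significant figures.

A = (K − N₀)/N₀ = (7930 − 500)/500 = 14.86.
Solve 7930/(1 + 14.86·e^(−0.38t)) = 7170: 1 + 14.86·e^(−0.38t) = 1.106, so e^(−0.38t) = 0.00713306.
−0.38·t = ln(0.00713306) = -4.943, so t = 4.943/0.38 = 13.008.

13.0 years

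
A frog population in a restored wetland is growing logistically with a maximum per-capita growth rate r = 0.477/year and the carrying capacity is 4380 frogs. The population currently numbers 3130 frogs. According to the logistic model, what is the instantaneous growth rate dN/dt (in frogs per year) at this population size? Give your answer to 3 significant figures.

426 frogs per year

dN/dt = rN(1 − N/K) = 0.477 × 3130 × (1 − 3130/4380).
1 − 3130/4380 = 0.28539; dN/dt = 0.477 × 3130 × 0.28539 = 426.09.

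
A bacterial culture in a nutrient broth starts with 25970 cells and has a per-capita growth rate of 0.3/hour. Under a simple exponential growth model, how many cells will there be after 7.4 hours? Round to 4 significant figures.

N(t) = N₀·e^(rt) = 25970 × e^(0.3×7.4) = 25970 × e^2.22.
e^2.22 ≈ 9.2073, so N ≈ 25970 × 9.2073 = 239114.

239100 cells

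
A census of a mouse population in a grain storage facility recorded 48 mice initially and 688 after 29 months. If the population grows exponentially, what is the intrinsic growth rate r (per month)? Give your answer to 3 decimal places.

0.092 per month

From N(t) = N₀·e^(rt): e^(r·29) = 688/48 = 14.333.
r·29 = ln(14.333) = 2.6626, so r = 2.6626/29 = 0.091813.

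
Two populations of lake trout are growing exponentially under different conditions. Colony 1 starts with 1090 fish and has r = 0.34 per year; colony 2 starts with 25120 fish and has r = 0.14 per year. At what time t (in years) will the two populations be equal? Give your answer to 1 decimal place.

15.7 years

Set 1090·e^(0.34t) = 25120·e^(0.14t).
e^((0.34 − 0.14)t) = 25120/1090 → e^(0.2·t) = 23.046.
0.2·t = ln(23.046) = 3.1375, so t = 3.1375/0.2 = 15.687.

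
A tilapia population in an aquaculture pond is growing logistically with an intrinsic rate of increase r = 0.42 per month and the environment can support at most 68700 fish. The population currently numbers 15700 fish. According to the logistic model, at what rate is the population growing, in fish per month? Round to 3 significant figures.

5090 fish per month

dN/dt = rN(1 − N/K) = 0.42 × 15700 × (1 − 15700/68700).
1 − 15700/68700 = 0.77147; dN/dt = 0.42 × 15700 × 0.77147 = 5087.1.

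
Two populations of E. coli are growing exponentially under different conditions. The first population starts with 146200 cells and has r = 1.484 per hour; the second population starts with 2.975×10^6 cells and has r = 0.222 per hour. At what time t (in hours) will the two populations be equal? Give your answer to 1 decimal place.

Set 146200·e^(1.484t) = 2.975×10^6·e^(0.222t).
e^((1.484 − 0.222)t) = 2.975×10^6/146200 → e^(1.262·t) = 20.349.
1.262·t = ln(20.349) = 3.013, so t = 3.013/1.262 = 2.3875.

2.4 hours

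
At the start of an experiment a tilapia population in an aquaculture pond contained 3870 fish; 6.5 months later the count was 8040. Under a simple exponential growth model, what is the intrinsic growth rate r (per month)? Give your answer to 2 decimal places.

From N(t) = N₀·e^(rt): e^(r·6.5) = 8040/3870 = 2.0775.
r·6.5 = ln(2.0775) = 0.73117, so r = 0.73117/6.5 = 0.11249.

0.11 per month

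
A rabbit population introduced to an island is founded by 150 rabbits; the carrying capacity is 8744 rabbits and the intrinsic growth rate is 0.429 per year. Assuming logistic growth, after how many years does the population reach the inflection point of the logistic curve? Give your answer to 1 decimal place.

9.4 years

Logistic growth is fastest at N = K/2 = 4372.
A = (K − N₀)/N₀ = 57.293. Set K/(1 + A·e^(−rt)) = K/2 → A·e^(−rt) = 1.
e^(−0.429t) = 1/57.293 = 0.017454, so t = ln(57.293)/0.429 = 4.0482/0.429 = 9.4363.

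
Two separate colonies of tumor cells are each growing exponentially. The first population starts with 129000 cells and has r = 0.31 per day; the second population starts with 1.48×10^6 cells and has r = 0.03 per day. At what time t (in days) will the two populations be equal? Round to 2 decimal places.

8.71 days

Set 129000·e^(0.31t) = 1.48×10^6·e^(0.03t).
e^((0.31 − 0.03)t) = 1.48×10^6/129000 → e^(0.28·t) = 11.473.
0.28·t = ln(11.473) = 2.44, so t = 2.44/0.28 = 8.7142.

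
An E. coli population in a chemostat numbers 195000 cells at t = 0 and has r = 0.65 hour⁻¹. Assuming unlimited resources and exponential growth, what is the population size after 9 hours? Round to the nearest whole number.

67710704 cells

N(t) = N₀·e^(rt) = 195000 × e^(0.65×9) = 195000 × e^5.85.
e^5.85 ≈ 347.23, so N ≈ 195000 × 347.23 = 6.77107×10^7.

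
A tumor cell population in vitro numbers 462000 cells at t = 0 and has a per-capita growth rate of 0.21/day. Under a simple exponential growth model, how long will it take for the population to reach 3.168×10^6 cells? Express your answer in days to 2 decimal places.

Set N₀·e^(rt) = 3.168×10^6: e^(0.21·t) = 3.168×10^6/462000 = 6.8571.
0.21·t = ln(6.8571) = 1.9253, so t = 1.9253/0.21 = 9.1681.

9.17 days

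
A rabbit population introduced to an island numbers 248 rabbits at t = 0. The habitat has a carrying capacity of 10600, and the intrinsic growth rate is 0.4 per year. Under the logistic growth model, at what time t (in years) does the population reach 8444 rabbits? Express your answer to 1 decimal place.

A = (K − N₀)/N₀ = (10600 − 248)/248 = 41.742.
Solve 10600/(1 + 41.742·e^(−0.4t)) = 8444: 1 + 41.742·e^(−0.4t) = 1.2553, so e^(−0.4t) = 0.00611685.
−0.4·t = ln(0.00611685) = -5.0967, so t = 5.0967/0.4 = 12.742.

12.7 years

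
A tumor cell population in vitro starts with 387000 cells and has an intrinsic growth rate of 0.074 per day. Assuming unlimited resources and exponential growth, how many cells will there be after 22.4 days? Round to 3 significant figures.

N(t) = N₀·e^(rt) = 387000 × e^(0.074×22.4) = 387000 × e^1.658.
e^1.658 ≈ 5.2467, so N ≈ 387000 × 5.2467 = 2.030474×10^6.

2030000 cells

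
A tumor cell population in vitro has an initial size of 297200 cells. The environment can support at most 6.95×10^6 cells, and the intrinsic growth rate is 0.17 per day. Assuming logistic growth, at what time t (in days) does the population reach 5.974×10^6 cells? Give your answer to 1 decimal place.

A = (K − N₀)/N₀ = (6.95×10^6 − 297200)/297200 = 22.385.
Solve 6.95×10^6/(1 + 22.385·e^(−0.17t)) = 5.974×10^6: 1 + 22.385·e^(−0.17t) = 1.1634, so e^(−0.17t) = 0.00729842.
−0.17·t = ln(0.00729842) = -4.9201, so t = 4.9201/0.17 = 28.942.

28.9 days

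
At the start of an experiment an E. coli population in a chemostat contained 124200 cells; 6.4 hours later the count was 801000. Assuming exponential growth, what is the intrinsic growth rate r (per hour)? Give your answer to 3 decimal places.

From N(t) = N₀·e^(rt): e^(r·6.4) = 801000/124200 = 6.4493.
r·6.4 = ln(6.4493) = 1.864, so r = 1.864/6.4 = 0.29124.

0.291 per hour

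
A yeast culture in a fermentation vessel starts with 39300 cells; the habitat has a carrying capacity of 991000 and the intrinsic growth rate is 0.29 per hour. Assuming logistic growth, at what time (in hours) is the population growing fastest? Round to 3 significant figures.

Logistic growth is fastest at N = K/2 = 495500.
A = (K − N₀)/N₀ = 24.216. Set K/(1 + A·e^(−rt)) = K/2 → A·e^(−rt) = 1.
e^(−0.29t) = 1/24.216 = 0.0412945, so t = ln(24.216)/0.29 = 3.187/0.29 = 10.99.

11.0 hours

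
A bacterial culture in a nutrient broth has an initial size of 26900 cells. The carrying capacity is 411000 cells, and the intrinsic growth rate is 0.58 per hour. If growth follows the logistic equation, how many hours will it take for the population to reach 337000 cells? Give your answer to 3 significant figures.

7.20 hours

A = (K − N₀)/N₀ = (411000 − 26900)/26900 = 14.279.
Solve 411000/(1 + 14.279·e^(−0.58t)) = 337000: 1 + 14.279·e^(−0.58t) = 1.2196, so e^(−0.58t) = 0.0153784.
−0.58·t = ln(0.0153784) = -4.1748, so t = 4.1748/0.58 = 7.1979.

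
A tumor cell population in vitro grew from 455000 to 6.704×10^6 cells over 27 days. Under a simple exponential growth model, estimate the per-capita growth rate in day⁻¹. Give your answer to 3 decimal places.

From N(t) = N₀·e^(rt): e^(r·27) = 6.704×10^6/455000 = 14.734.
r·27 = ln(14.734) = 2.6902, so r = 2.6902/27 = 0.099636.

0.100 per day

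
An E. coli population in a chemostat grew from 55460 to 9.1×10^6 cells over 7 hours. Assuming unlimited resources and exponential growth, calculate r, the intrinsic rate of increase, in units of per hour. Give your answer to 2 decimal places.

From N(t) = N₀·e^(rt): e^(r·7) = 9.1×10^6/55460 = 164.08.
r·7 = ln(164.08) = 5.1004, so r = 5.1004/7 = 0.72862.

0.73 per hour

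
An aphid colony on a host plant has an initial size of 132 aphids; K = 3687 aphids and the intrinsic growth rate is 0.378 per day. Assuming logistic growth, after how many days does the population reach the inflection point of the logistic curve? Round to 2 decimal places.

8.71 days

Logistic growth is fastest at N = K/2 = 1843.5.
A = (K − N₀)/N₀ = 26.932. Set K/(1 + A·e^(−rt)) = K/2 → A·e^(−rt) = 1.
e^(−0.378t) = 1/26.932 = 0.0371308, so t = ln(26.932)/0.378 = 3.2933/0.378 = 8.7125.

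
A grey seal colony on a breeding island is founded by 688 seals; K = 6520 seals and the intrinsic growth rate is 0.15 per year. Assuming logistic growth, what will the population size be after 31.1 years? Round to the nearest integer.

6038 seals

A = (K − N₀)/N₀ = (6520 − 688)/688 = 8.4767.
N(t) = K/(1 + A·e^(−rt)) = 6520/(1 + 8.4767×e^(−0.15×31.1)).
e^(−4.665) = 0.0094192; denominator = 1 + 8.4767×0.0094192 = 1.0798.
N = 6520/1.0798 = 6037.91.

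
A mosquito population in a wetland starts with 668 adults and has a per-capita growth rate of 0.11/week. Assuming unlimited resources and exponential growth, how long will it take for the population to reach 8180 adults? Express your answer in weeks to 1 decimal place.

22.8 weeks

Set N₀·e^(rt) = 8180: e^(0.11·t) = 8180/668 = 12.246.
0.11·t = ln(12.246) = 2.5052, so t = 2.5052/0.11 = 22.774.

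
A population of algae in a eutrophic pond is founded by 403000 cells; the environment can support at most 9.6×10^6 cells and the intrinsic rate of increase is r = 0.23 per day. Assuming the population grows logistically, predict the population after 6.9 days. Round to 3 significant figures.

A = (K − N₀)/N₀ = (9.6×10^6 − 403000)/403000 = 22.821.
N(t) = K/(1 + A·e^(−rt)) = 9.6×10^6/(1 + 22.821×e^(−0.23×6.9)).
e^(−1.587) = 0.20454; denominator = 1 + 22.821×0.20454 = 5.6678.
N = 9.6×10^6/5.6678 = 1.693767×10^6.

1690000 cells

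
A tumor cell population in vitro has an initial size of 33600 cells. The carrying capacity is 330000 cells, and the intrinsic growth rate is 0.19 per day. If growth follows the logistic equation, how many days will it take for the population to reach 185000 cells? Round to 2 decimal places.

A = (K − N₀)/N₀ = (330000 − 33600)/33600 = 8.8214.
Solve 330000/(1 + 8.8214·e^(−0.19t)) = 185000: 1 + 8.8214·e^(−0.19t) = 1.7838, so e^(−0.19t) = 0.08885.
−0.19·t = ln(0.08885) = -2.4208, so t = 2.4208/0.19 = 12.741.

12.74 days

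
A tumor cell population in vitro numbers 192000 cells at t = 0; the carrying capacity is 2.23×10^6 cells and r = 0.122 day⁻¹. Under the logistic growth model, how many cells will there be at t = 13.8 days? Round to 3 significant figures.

A = (K − N₀)/N₀ = (2.23×10^6 − 192000)/192000 = 10.615.
N(t) = K/(1 + A·e^(−rt)) = 2.23×10^6/(1 + 10.615×e^(−0.122×13.8)).
e^(−1.684) = 0.1857; denominator = 1 + 10.615×0.1857 = 2.9712.
N = 2.23×10^6/2.9712 = 750545.

751000 cells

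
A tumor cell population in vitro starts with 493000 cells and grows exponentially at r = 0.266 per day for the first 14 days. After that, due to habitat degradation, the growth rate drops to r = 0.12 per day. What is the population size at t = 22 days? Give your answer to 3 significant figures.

53300000 cells

Phase 1: N(14) = 493000·e^(0.266×14) = 493000·e^3.724 = 2.042488×10^7.
Phase 2 runs for 22 − 14 = 8 days at r = 0.12.
N(22) = 2.042488×10^7·e^(0.12×8) = 2.042488×10^7·e^0.96 = 5.334359×10^7.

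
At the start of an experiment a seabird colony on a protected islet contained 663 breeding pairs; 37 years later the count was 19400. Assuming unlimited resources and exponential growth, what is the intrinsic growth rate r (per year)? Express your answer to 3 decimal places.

From N(t) = N₀·e^(rt): e^(r·37) = 19400/663 = 29.261.
r·37 = ln(29.261) = 3.3763, so r = 3.3763/37 = 0.09125.

0.091 per year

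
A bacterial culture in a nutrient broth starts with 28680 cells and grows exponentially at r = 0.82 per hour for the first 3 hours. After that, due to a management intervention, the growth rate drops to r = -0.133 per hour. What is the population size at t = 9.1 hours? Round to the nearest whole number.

149142 cells

Phase 1: N(3) = 28680·e^(0.82×3) = 28680·e^2.46 = 335694.
Phase 2 runs for 9.1 − 3 = 6.1 hours at r = -0.133.
N(9.1) = 335694·e^(-0.133×6.1) = 335694·e^-0.8113 = 149142.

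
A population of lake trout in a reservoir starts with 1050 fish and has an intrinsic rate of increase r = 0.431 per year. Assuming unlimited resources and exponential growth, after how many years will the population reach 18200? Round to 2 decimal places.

Set N₀·e^(rt) = 18200: e^(0.431·t) = 18200/1050 = 17.333.
0.431·t = ln(17.333) = 2.8526, so t = 2.8526/0.431 = 6.6186.

6.62 years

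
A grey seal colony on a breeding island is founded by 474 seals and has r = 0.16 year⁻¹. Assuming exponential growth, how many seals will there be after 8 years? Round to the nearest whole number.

1705 seals

N(t) = N₀·e^(rt) = 474 × e^(0.16×8) = 474 × e^1.28.
e^1.28 ≈ 3.5966, so N ≈ 474 × 3.5966 = 1704.81.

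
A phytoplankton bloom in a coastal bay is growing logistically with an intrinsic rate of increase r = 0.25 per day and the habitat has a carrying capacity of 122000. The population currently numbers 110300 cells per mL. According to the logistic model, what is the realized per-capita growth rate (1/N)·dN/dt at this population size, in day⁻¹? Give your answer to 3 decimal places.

0.024 per day

(1/N)·dN/dt = r(1 − N/K) = 0.25 × (1 − 110300/122000).
= 0.25 × 0.095902 = 0.023975.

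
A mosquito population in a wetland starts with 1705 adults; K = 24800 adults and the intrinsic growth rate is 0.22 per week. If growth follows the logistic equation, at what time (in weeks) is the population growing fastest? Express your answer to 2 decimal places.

11.85 weeks

Logistic growth is fastest at N = K/2 = 12400.
A = (K − N₀)/N₀ = 13.545. Set K/(1 + A·e^(−rt)) = K/2 → A·e^(−rt) = 1.
e^(−0.22t) = 1/13.545 = 0.0738255, so t = ln(13.545)/0.22 = 2.6061/0.22 = 11.846.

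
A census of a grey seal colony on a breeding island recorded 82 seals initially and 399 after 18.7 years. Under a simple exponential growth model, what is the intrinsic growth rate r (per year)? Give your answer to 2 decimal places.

From N(t) = N₀·e^(rt): e^(r·18.7) = 399/82 = 4.8659.
r·18.7 = ln(4.8659) = 1.5822, so r = 1.5822/18.7 = 0.084612.

0.08 per year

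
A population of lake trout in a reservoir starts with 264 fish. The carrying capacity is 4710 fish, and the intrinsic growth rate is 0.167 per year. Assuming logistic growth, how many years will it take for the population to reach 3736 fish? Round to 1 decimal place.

25.0 years

A = (K − N₀)/N₀ = (4710 − 264)/264 = 16.841.
Solve 4710/(1 + 16.841·e^(−0.167t)) = 3736: 1 + 16.841·e^(−0.167t) = 1.2607, so e^(−0.167t) = 0.0154806.
−0.167·t = ln(0.0154806) = -4.1682, so t = 4.1682/0.167 = 24.959.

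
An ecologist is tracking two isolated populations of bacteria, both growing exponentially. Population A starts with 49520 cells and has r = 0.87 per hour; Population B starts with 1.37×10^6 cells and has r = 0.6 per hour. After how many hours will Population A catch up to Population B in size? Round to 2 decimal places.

Set 49520·e^(0.87t) = 1.37×10^6·e^(0.6t).
e^((0.87 − 0.6)t) = 1.37×10^6/49520 → e^(0.27·t) = 27.666.
0.27·t = ln(27.666) = 3.3202, so t = 3.3202/0.27 = 12.297.

12.30 hours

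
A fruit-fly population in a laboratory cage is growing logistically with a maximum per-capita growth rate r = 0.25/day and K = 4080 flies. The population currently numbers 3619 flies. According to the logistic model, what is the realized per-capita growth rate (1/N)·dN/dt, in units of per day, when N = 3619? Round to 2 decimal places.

(1/N)·dN/dt = r(1 − N/K) = 0.25 × (1 − 3619/4080).
= 0.25 × 0.11299 = 0.028248.

0.03 per day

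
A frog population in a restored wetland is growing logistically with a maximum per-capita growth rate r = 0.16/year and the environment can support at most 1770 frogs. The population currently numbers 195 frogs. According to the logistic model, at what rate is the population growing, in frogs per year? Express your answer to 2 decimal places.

dN/dt = rN(1 − N/K) = 0.16 × 195 × (1 − 195/1770).
1 − 195/1770 = 0.88983; dN/dt = 0.16 × 195 × 0.88983 = 27.763.

27.76 frogs per year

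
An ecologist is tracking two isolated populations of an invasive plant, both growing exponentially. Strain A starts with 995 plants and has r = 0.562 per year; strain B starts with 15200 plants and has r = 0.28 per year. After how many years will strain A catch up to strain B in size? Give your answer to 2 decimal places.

Set 995·e^(0.562t) = 15200·e^(0.28t).
e^((0.562 − 0.28)t) = 15200/995 → e^(0.282·t) = 15.276.
0.282·t = ln(15.276) = 2.7263, so t = 2.7263/0.282 = 9.6678.

9.67 years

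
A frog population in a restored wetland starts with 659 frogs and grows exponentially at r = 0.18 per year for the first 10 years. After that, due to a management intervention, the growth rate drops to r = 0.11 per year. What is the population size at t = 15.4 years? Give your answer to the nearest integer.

Phase 1: N(10) = 659·e^(0.18×10) = 659·e^1.8 = 3986.72.
Phase 2 runs for 15.4 − 10 = 5.4 years at r = 0.11.
N(15.4) = 3986.72·e^(0.11×5.4) = 3986.72·e^0.594 = 7220.82.

7221 frogs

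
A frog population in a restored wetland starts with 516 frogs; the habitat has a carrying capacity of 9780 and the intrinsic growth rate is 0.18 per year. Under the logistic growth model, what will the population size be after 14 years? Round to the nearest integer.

4001 frogs

A = (K − N₀)/N₀ = (9780 − 516)/516 = 17.953.
N(t) = K/(1 + A·e^(−rt)) = 9780/(1 + 17.953×e^(−0.18×14)).
e^(−2.52) = 0.08046; denominator = 1 + 17.953×0.08046 = 2.4445.
N = 9780/2.4445 = 4000.77.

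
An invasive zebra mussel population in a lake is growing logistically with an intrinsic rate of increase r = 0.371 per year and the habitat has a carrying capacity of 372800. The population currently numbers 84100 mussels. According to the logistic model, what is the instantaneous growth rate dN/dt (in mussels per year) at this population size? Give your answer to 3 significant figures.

24200 mussels per year

dN/dt = rN(1 − N/K) = 0.371 × 84100 × (1 − 84100/372800).
1 − 84100/372800 = 0.77441; dN/dt = 0.371 × 84100 × 0.77441 = 24162.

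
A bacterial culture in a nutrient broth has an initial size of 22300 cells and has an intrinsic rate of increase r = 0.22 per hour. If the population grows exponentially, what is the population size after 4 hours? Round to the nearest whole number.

N(t) = N₀·e^(rt) = 22300 × e^(0.22×4) = 22300 × e^0.88.
e^0.88 ≈ 2.4109, so N ≈ 22300 × 2.4109 = 53763.1.

53763 cells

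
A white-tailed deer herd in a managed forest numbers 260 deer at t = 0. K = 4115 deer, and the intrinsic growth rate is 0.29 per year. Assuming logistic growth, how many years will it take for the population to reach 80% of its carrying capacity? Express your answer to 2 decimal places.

A = (K − N₀)/N₀ = (4115 − 260)/260 = 14.827.
Solve 4115/(1 + 14.827·e^(−0.29t)) = 3292: 1 + 14.827·e^(−0.29t) = 1.25, so e^(−0.29t) = 0.0168612.
−0.29·t = ln(0.0168612) = -4.0827, so t = 4.0827/0.29 = 14.078.

14.08 years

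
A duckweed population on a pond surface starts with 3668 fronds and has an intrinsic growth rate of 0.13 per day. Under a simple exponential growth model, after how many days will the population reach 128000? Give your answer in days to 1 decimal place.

27.3 days

Set N₀·e^(rt) = 128000: e^(0.13·t) = 128000/3668 = 34.896.
0.13·t = ln(34.896) = 3.5524, so t = 3.5524/0.13 = 27.326.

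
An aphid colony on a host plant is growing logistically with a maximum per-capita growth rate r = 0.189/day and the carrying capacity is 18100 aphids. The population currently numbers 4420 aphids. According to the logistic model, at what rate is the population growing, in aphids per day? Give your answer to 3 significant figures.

631 aphids per day

dN/dt = rN(1 − N/K) = 0.189 × 4420 × (1 − 4420/18100).
1 − 4420/18100 = 0.7558; dN/dt = 0.189 × 4420 × 0.7558 = 631.38.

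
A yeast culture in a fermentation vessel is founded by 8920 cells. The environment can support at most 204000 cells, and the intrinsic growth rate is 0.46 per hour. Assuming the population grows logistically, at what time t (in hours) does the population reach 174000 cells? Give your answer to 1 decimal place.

A = (K − N₀)/N₀ = (204000 − 8920)/8920 = 21.87.
Solve 204000/(1 + 21.87·e^(−0.46t)) = 174000: 1 + 21.87·e^(−0.46t) = 1.1724, so e^(−0.46t) = 0.00788359.
−0.46·t = ln(0.00788359) = -4.843, so t = 4.843/0.46 = 10.528.

10.5 hours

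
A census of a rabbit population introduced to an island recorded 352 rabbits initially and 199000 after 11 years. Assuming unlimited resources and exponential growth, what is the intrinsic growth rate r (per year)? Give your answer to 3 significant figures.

0.576 per year

From N(t) = N₀·e^(rt): e^(r·11) = 199000/352 = 565.34.
r·11 = ln(565.34) = 6.3374, so r = 6.3374/11 = 0.57613.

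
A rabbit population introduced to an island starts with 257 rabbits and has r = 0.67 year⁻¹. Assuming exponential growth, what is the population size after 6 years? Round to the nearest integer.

14315 rabbits

N(t) = N₀·e^(rt) = 257 × e^(0.67×6) = 257 × e^4.02.
e^4.02 ≈ 55.701, so N ≈ 257 × 55.701 = 14315.2.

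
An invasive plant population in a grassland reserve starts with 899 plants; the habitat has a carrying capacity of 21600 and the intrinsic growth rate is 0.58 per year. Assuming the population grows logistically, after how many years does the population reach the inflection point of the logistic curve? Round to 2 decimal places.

5.41 years

Logistic growth is fastest at N = K/2 = 10800.
A = (K − N₀)/N₀ = 23.027. Set K/(1 + A·e^(−rt)) = K/2 → A·e^(−rt) = 1.
e^(−0.58t) = 1/23.027 = 0.0434279, so t = ln(23.027)/0.58 = 3.1367/0.58 = 5.408.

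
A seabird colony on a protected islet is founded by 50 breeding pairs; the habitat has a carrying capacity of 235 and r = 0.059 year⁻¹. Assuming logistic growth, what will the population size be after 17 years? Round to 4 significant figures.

A = (K − N₀)/N₀ = (235 − 50)/50 = 3.7.
N(t) = K/(1 + A·e^(−rt)) = 235/(1 + 3.7×e^(−0.059×17)).
e^(−1.003) = 0.36678; denominator = 1 + 3.7×0.36678 = 2.3571.
N = 235/2.3571 = 99.6998.

99.70 breeding pairs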